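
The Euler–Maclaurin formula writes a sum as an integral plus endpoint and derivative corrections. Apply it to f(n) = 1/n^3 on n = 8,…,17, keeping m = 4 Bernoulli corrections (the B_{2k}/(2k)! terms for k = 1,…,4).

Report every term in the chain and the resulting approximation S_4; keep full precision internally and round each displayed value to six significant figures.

S_4 ≈ 0.00721846

Integral: ∫_8^17 1/x^3 dx = 0.00608240.
Endpoint term: (f(8) + f(17))/2 = (0.00195312 + 0.000203542)/2 = 0.00107833.
Integral + boundary = 0.00716073.
k=1: B_{2}/(2)! × [f^{(1)}(17) − f^{(1)}(8)] = 1/12 × (-3.59191e-05 − (-0.000732422)) = 5.80419e-05.
Partial sum through k=1: 0.00721877.
k=2: B_{4}/(4)! × [f^{(3)}(17) − f^{(3)}(8)] = −1/720 × (-2.48575e-06 − (-0.000228882)) = -3.14439e-07.
Partial sum through k=2: 0.00721846.
k=3: B_{6}/(6)! × [f^{(5)}(17) − f^{(5)}(8)] = 1/30240 × (-3.61251e-07 − (-0.000150204)) = 4.95511e-09.
Partial sum through k=3: 0.00721846.
k=4: B_{8}/(8)! × [f^{(7)}(17) − f^{(7)}(8)] = −1/1209600 × (-9.00003e-08 − (-0.000168979)) = -1.39624e-10.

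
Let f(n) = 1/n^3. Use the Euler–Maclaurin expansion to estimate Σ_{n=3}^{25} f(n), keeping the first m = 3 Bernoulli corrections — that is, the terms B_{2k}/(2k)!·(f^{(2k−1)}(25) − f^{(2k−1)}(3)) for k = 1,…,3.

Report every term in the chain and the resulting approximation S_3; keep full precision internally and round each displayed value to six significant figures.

S_3 ≈ 0.0762902

The integral term ∫_3^25 1/x^3 dx = 0.0547556.
½[f(3) + f(25)] = ½[0.0370370 + 6.40000e-05] = 0.0185505.
So far: 0.0733061.
k=1: B_{2}/(2)! × [f^{(1)}(25) − f^{(1)}(3)] = 1/12 × (-7.68000e-06 − (-0.0370370)) = 0.00308578.
After k=1: 0.0763919.
k=2: B_{4}/(4)! × [f^{(3)}(25) − f^{(3)}(3)] = −1/720 × (-2.45760e-07 − (-0.0823045)) = -0.000114312.
After k=2: 0.0762775.
k=3: B_{6}/(6)! × [f^{(5)}(25) − f^{(5)}(3)] = 1/30240 × (-1.65151e-08 − (-0.384088)) = 1.27013e-05.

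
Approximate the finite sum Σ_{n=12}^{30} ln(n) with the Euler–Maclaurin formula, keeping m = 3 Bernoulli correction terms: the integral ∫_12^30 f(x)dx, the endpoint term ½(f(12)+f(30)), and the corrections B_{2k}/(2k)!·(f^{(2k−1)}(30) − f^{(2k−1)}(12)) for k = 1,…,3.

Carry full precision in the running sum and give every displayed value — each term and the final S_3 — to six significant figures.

The integral term ∫_12^30 ln(x) dx = 54.2170.
Endpoint term: (f(12) + f(30))/2 = (2.48491 + 3.40120)/2 = 2.94305.
Integral + boundary = 57.1601.
Order-1 term: 1/12 · (0.0333333 − 0.0833333) = -0.00416667.
Partial sum through k=1: 57.1559.
Order-2 term: −1/720 · (7.40741e-05 − 0.00115741) = 1.50463e-06.
Partial sum through k=2: 57.1559.
Order-3 term: 1/30240 · (9.87654e-07 − 9.64506e-05) = -3.15684e-09.

S_3 ≈ 57.1559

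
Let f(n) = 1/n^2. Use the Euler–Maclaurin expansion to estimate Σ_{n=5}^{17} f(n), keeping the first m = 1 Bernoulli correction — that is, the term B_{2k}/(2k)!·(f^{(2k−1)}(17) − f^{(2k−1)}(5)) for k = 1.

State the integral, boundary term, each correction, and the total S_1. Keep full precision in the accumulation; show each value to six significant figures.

S_1 ≈ 0.164206

∫_5^17 1/x^2 dx evaluates to 0.141176.
½[f(5) + f(17)] = ½[0.0400000 + 0.00346021] = 0.0217301.
Integral + boundary = 0.162907.
Correction k=1: B_{2}/2! · (f^{(1)}(17) − f^{(1)}(5)) = 1/12 · (-0.000407083 − (-0.0160000)) = 0.00129941.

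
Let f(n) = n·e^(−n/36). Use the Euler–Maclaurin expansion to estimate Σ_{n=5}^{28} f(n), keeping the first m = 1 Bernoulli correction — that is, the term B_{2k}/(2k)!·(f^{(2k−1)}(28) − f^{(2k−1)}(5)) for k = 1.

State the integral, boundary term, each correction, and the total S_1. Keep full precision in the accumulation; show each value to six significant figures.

S_1 ≈ 234.636

Integral: ∫_5^28 x·e^(−x/36) dx = 226.082.
½[f(5) + f(28)] = ½[4.35162 + 12.8639] = 8.60777.
So far: 234.690.
Order-1 term: 1/12 · (0.102095 − 0.749446) = -0.0539460.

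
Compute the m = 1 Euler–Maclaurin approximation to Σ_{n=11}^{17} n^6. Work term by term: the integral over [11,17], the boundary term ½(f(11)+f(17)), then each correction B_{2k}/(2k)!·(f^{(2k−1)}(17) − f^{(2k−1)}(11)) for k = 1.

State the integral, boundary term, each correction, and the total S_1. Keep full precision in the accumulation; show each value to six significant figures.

S_1 ≈ 6.94199e+07

∫_11^17 x^6 dx evaluates to 5.58359e+07.
Boundary: ½(f(11) + f(17)) = ½(1.77156e+06 + 2.41376e+07) = 1.29546e+07.
So far: 6.87905e+07.
Order-1 term: 1/12 · (8.51914e+06 − 966306) = 629403.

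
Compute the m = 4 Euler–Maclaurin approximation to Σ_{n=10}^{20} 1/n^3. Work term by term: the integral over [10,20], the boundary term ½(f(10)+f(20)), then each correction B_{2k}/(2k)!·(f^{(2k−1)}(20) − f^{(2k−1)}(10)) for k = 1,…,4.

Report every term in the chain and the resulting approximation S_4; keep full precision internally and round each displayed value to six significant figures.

S_4 ≈ 0.00433586

The integral term ∫_10^20 1/x^3 dx = 0.00375000.
½[f(10) + f(20)] = ½[0.00100000 + 0.000125000] = 0.000562500.
So far: 0.00431250.
Correction k=1: B_{2}/2! · (f^{(1)}(20) − f^{(1)}(10)) = 1/12 · (-1.87500e-05 − (-0.000300000)) = 2.34375e-05.
Partial sum through k=1: 0.00433594.
Correction k=2: B_{4}/4! · (f^{(3)}(20) − f^{(3)}(10)) = −1/720 · (-9.37500e-07 − (-6.00000e-05)) = -8.20312e-08.
Partial sum through k=2: 0.00433586.
Correction k=3: B_{6}/6! · (f^{(5)}(20) − f^{(5)}(10)) = 1/30240 · (-9.84375e-08 − (-2.52000e-05)) = 8.30078e-10.
Partial sum through k=3: 0.00433586.
Correction k=4: B_{8}/8! · (f^{(7)}(20) − f^{(7)}(10)) = −1/1209600 · (-1.77188e-08 − (-1.81440e-05)) = -1.49854e-11.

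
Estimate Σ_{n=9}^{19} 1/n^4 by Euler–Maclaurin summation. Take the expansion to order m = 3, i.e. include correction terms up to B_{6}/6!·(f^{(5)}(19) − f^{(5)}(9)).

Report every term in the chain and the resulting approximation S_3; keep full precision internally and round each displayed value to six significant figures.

S_3 ≈ 0.000494170

∫_9^19 1/x^4 dx evaluates to 0.000408649.
½[f(9) + f(19)] = ½[0.000152416 + 7.67336e-06] = 8.00446e-05.
Integral + boundary = 0.000488694.
k=1: B_{2}/(2)! × [f^{(1)}(19) − f^{(1)}(9)] = 1/12 × (-1.61544e-06 − (-6.77404e-05)) = 5.51041e-06.
Running total after k=1: 0.000494204.
k=2: B_{4}/(4)! × [f^{(3)}(19) − f^{(3)}(9)] = −1/720 × (-1.34247e-07 − (-2.50890e-05)) = -3.46594e-08.
Running total after k=2: 0.000494170.
k=3: B_{6}/(6)! × [f^{(5)}(19) − f^{(5)}(9)] = 1/30240 × (-2.08251e-08 − (-1.73455e-05)) = 5.72906e-10.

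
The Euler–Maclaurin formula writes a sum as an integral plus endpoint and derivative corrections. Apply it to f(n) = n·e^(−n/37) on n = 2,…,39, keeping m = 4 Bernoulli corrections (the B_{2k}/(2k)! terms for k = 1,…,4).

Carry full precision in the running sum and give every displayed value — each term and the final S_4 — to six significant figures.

S_4 ≈ 394.694

The integral term ∫_2^39 x·e^(−x/37) dx = 387.027.
Endpoint term: (f(2) + f(39))/2 = (1.89476 + 13.5924)/2 = 7.74356.
So far: 394.770.
k=1: B_{2}/(2)! × [f^{(1)}(39) − f^{(1)}(2)] = 1/12 × (-0.0188390 − 0.896171) = -0.0762508.
Partial sum through k=1: 394.694.
k=2: B_{4}/(4)! × [f^{(3)}(39) − f^{(3)}(2)] = −1/720 × (0.000495402 − 0.00203867) = 2.14342e-06.
Partial sum through k=2: 394.694.
k=3: B_{6}/(6)! × [f^{(5)}(39) − f^{(5)}(2)] = 1/30240 × (7.33794e-07 − 2.50016e-06) = -5.84114e-11.
Partial sum through k=3: 394.694.
k=4: B_{8}/(8)! × [f^{(7)}(39) − f^{(7)}(2)] = −1/1209600 × (8.07683e-10 − 2.56475e-09) = 1.45261e-15.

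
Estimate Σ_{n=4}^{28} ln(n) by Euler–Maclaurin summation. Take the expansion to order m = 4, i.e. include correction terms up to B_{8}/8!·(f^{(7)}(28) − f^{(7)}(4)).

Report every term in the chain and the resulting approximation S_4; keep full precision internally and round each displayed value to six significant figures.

∫_4^28 ln(x) dx evaluates to 63.7565.
½[f(4) + f(28)] = ½[1.38629 + 3.33220] = 2.35925.
Integral + boundary = 66.1158.
k=1: B_{2}/(2)! × [f^{(1)}(28) − f^{(1)}(4)] = 1/12 × (0.0357143 − 0.250000) = -0.0178571.
After k=1: 66.0979.
k=2: B_{4}/(4)! × [f^{(3)}(28) − f^{(3)}(4)] = −1/720 × (9.11079e-05 − 0.0312500) = 4.32762e-05.
After k=2: 66.0980.
k=3: B_{6}/(6)! × [f^{(5)}(28) − f^{(5)}(4)] = 1/30240 × (1.39451e-06 − 0.0234375) = -7.75003e-07.
After k=3: 66.0980.
k=4: B_{8}/(8)! × [f^{(7)}(28) − f^{(7)}(4)] = −1/1209600 × (5.33613e-08 − 0.0439453) = 3.63304e-08.

S_4 ≈ 66.0980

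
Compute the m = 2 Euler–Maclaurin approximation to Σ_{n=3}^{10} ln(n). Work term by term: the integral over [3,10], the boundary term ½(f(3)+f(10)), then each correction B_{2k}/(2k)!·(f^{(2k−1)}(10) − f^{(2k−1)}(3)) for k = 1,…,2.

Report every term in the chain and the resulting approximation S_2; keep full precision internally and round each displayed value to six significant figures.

∫_3^10 ln(x) dx evaluates to 12.7300.
Endpoint term: (f(3) + f(10))/2 = (1.09861 + 2.30259)/2 = 1.70060.
Integral + boundary = 14.4306.
k=1: B_{2}/(2)! × [f^{(1)}(10) − f^{(1)}(3)] = 1/12 × (0.100000 − 0.333333) = -0.0194444.
Partial sum through k=1: 14.4112.
k=2: B_{4}/(4)! × [f^{(3)}(10) − f^{(3)}(3)] = −1/720 × (0.00200000 − 0.0740741) = 0.000100103.

S_2 ≈ 14.4113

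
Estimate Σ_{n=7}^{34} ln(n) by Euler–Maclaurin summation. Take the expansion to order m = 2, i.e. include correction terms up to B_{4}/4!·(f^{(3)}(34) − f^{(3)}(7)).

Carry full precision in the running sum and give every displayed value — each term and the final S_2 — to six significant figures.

S_2 ≈ 82.0016

Integral: ∫_7^34 ln(x) dx = 79.2749.
½[f(7) + f(34)] = ½[1.94591 + 3.52636] = 2.73614.
So far: 82.0110.
k=1: B_{2}/(2)! × [f^{(1)}(34) − f^{(1)}(7)] = 1/12 × (0.0294118 − 0.142857) = -0.00945378.
After k=1: 82.0016.
k=2: B_{4}/(4)! × [f^{(3)}(34) − f^{(3)}(7)] = −1/720 × (5.08854e-05 − 0.00583090) = 8.02780e-06.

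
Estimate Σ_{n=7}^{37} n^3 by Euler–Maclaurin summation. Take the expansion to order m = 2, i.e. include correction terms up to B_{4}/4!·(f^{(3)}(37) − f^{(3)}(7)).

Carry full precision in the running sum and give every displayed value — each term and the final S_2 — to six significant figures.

∫_7^37 x^3 dx evaluates to 467940.
½[f(7) + f(37)] = ½[343.000 + 50653.0] = 25498.0.
So far: 493438.
k=1: B_{2}/(2)! × [f^{(1)}(37) − f^{(1)}(7)] = 1/12 × (4107.00 − 147.000) = 330.000.
Running total after k=1: 493768.
k=2: B_{4}/(4)! × [f^{(3)}(37) − f^{(3)}(7)] = −1/720 × (6.00000 − 6.00000) = 0.00000.

S_2 ≈ 493768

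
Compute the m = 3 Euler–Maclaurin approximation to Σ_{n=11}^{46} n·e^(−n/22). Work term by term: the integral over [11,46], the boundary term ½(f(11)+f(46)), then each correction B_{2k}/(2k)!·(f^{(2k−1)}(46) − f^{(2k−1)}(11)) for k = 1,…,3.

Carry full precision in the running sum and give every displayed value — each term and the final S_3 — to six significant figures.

S_3 ≈ 261.615

Integral: ∫_11^46 x·e^(−x/22) dx = 255.473.
½[f(11) + f(46)] = ½[6.67184 + 5.68444] = 6.17814.
Running total after boundary: 261.652.
Order-1 term: 1/12 · (-0.134809 − 0.303265) = -0.0365062.
Running total after k=1: 261.615.
Order-2 term: −1/720 · (0.000232109 − 0.00313291) = 4.02889e-06.
Running total after k=2: 261.615.
Order-3 term: 1/30240 · (1.53460e-06 − 1.16513e-05) = -3.34547e-10.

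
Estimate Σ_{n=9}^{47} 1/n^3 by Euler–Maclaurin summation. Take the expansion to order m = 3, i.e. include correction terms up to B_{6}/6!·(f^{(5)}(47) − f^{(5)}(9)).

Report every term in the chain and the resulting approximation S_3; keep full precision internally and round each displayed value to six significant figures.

The integral term ∫_9^47 1/x^3 dx = 0.00594649.
Endpoint term: (f(9) + f(47))/2 = (0.00137174 + 9.63178e-06)/2 = 0.000690687.
Running total after boundary: 0.00663718.
Order-1 term: 1/12 · (-6.14794e-07 − (-0.000457247)) = 3.80527e-05.
Partial sum through k=1: 0.00667523.
Order-2 term: −1/720 · (-5.56627e-09 − (-0.000112901)) = -1.56799e-07.
Partial sum through k=2: 0.00667508.
Order-3 term: 1/30240 · (-1.05832e-10 − (-5.85410e-05)) = 1.93588e-09.

S_3 ≈ 0.00667508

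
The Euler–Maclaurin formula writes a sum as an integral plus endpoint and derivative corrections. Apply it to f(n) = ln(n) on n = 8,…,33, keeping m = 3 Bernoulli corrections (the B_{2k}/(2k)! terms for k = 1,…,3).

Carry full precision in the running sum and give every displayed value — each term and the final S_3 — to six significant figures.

Integral: ∫_8^33 ln(x) dx = 73.7492.
Endpoint term: (f(8) + f(33))/2 = (2.07944 + 3.49651)/2 = 2.78797.
Integral + boundary = 76.5372.
Order-1 term: 1/12 · (0.0303030 − 0.125000) = -0.00789141.
Running total after k=1: 76.5293.
Order-2 term: −1/720 · (5.56529e-05 − 0.00390625) = 5.34805e-06.
Running total after k=2: 76.5293.
Order-3 term: 1/30240 · (6.13256e-07 − 0.000732422) = -2.42000e-08.

S_3 ≈ 76.5293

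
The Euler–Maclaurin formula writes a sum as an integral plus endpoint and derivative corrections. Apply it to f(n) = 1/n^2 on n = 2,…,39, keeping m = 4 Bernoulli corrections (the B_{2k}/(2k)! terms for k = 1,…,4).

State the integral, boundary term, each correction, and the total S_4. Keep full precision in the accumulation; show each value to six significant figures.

S_4 ≈ 0.619597

The integral term ∫_2^39 1/x^2 dx = 0.474359.
½[f(2) + f(39)] = ½[0.250000 + 0.000657462] = 0.125329.
So far: 0.599688.
Correction k=1: B_{2}/2! · (f^{(1)}(39) − f^{(1)}(2)) = 1/12 · (-3.37160e-05 − (-0.250000)) = 0.0208305.
Running total after k=1: 0.620518.
Correction k=2: B_{4}/4! · (f^{(3)}(39) − f^{(3)}(2)) = −1/720 · (-2.66004e-07 − (-0.750000)) = -0.00104167.
Running total after k=2: 0.619477.
Correction k=3: B_{6}/6! · (f^{(5)}(39) − f^{(5)}(2)) = 1/30240 · (-5.24663e-09 − (-5.62500)) = 0.000186012.
Running total after k=3: 0.619663.
Correction k=4: B_{8}/8! · (f^{(7)}(39) − f^{(7)}(2)) = −1/1209600 · (-1.93170e-10 − (-78.7500)) = -6.51042e-05.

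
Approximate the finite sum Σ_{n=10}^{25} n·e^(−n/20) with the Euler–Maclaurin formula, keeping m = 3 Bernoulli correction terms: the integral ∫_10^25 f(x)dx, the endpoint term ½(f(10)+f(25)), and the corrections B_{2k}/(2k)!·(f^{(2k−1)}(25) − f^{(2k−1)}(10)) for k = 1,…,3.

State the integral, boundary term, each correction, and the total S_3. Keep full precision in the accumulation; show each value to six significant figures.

Integral: ∫_10^25 x·e^(−x/20) dx = 106.064.
Endpoint term: (f(10) + f(25))/2 = (6.06531 + 7.16262)/2 = 6.61396.
Integral + boundary = 112.678.
Order-1 term: 1/12 · (-0.0716262 − 0.303265) = -0.0312410.
Running total after k=1: 112.647.
Order-2 term: −1/720 · (0.00125346 − 0.00379082) = 3.52411e-06.
Running total after k=2: 112.647.
Order-3 term: 1/30240 · (6.71496e-06 − 1.70587e-05) = -3.42054e-10.

S_3 ≈ 112.647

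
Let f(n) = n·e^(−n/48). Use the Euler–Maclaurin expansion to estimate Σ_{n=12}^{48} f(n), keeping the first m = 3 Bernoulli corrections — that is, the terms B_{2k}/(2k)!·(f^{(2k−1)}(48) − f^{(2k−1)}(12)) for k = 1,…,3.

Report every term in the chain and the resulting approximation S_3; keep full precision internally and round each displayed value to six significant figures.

∫_12^48 x·e^(−x/48) dx evaluates to 547.758.
Endpoint term: (f(12) + f(48))/2 = (9.34561 + 17.6582)/2 = 13.5019.
Running total after boundary: 561.260.
k=1: B_{2}/(2)! × [f^{(1)}(48) − f^{(1)}(12)] = 1/12 × (0.00000 − 0.584101) = -0.0486750.
After k=1: 561.211.
k=2: B_{4}/(4)! × [f^{(3)}(48) − f^{(3)}(12)] = −1/720 × (0.000319340 − 0.000929558) = 8.47526e-07.
After k=2: 561.211.
k=3: B_{6}/(6)! × [f^{(5)}(48) − f^{(5)}(12)] = 1/30240 × (2.77205e-07 − 6.96875e-07) = -1.38780e-11.

S_3 ≈ 561.211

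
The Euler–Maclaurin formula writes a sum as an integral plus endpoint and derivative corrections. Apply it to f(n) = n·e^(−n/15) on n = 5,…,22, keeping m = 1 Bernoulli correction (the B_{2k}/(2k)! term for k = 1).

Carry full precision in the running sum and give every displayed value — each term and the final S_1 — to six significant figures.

S_1 ≈ 91.2049

The integral term ∫_5^22 x·e^(−x/15) dx = 86.9247.
Endpoint term: (f(5) + f(22))/2 = (3.58266 + 5.07525)/2 = 4.32895.
So far: 91.2536.
k=1: B_{2}/(2)! × [f^{(1)}(22) − f^{(1)}(5)] = 1/12 × (-0.107657 − 0.477688) = -0.0487787.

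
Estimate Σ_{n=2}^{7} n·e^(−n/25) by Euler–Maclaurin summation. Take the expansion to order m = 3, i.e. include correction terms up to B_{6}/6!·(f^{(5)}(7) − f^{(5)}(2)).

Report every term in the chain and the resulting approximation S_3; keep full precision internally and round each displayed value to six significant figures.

Integral: ∫_2^7 x·e^(−x/25) dx = 18.4765.
Boundary: ½(f(2) + f(7)) = ½(1.84623 + 5.29049) = 3.56836.
Running total after boundary: 22.0449.
Correction k=1: B_{2}/2! · (f^{(1)}(7) − f^{(1)}(2)) = 1/12 · (0.544164 − 0.849267) = -0.0254252.
After k=1: 22.0195.
Correction k=2: B_{4}/4! · (f^{(3)}(7) − f^{(3)}(2)) = −1/720 · (0.00328917 − 0.00431280) = 1.42171e-06.
After k=2: 22.0195.
Correction k=3: B_{6}/6! · (f^{(5)}(7) − f^{(5)}(2)) = 1/30240 · (9.13229e-06 − 1.16268e-05) = -8.24917e-11.

S_3 ≈ 22.0195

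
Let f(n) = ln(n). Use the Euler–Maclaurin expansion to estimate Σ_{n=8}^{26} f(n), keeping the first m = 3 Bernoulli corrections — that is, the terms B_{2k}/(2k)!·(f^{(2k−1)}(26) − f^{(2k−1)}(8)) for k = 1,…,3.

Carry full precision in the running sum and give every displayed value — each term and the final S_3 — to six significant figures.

S_3 ≈ 52.7365

Integral: ∫_8^26 ln(x) dx = 50.0750.
½[f(8) + f(26)] = ½[2.07944 + 3.25810] = 2.66877.
Integral + boundary = 52.7437.
Correction k=1: B_{2}/2! · (f^{(1)}(26) − f^{(1)}(8)) = 1/12 · (0.0384615 − 0.125000) = -0.00721154.
Partial sum through k=1: 52.7365.
Correction k=2: B_{4}/4! · (f^{(3)}(26) − f^{(3)}(8)) = −1/720 · (0.000113792 − 0.00390625) = 5.26730e-06.
Partial sum through k=2: 52.7365.
Correction k=3: B_{6}/6! · (f^{(5)}(26) − f^{(5)}(8)) = 1/30240 · (2.01997e-06 − 0.000732422) = -2.41535e-08.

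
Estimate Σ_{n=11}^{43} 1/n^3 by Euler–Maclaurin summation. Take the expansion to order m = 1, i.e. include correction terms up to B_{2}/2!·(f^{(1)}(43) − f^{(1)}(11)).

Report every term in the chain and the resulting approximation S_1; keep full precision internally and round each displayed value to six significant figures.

The integral term ∫_11^43 1/x^3 dx = 0.00386181.
Endpoint term: (f(11) + f(43))/2 = (0.000751315 + 1.25775e-05)/2 = 0.000381946.
So far: 0.00424376.
k=1: B_{2}/(2)! × [f^{(1)}(43) − f^{(1)}(11)] = 1/12 × (-8.77501e-07 − (-0.000204904)) = 1.70022e-05.

S_1 ≈ 0.00426076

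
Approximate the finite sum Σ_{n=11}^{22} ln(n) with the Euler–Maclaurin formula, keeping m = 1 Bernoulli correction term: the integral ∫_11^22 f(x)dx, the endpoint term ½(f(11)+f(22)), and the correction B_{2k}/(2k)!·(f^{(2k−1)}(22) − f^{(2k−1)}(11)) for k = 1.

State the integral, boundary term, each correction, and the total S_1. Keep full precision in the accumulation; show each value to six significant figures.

∫_11^22 ln(x) dx evaluates to 30.6261.
Boundary: ½(f(11) + f(22)) = ½(2.39790 + 3.09104) = 2.74447.
Integral + boundary = 33.3706.
k=1: B_{2}/(2)! × [f^{(1)}(22) − f^{(1)}(11)] = 1/12 × (0.0454545 − 0.0909091) = -0.00378788.

S_1 ≈ 33.3668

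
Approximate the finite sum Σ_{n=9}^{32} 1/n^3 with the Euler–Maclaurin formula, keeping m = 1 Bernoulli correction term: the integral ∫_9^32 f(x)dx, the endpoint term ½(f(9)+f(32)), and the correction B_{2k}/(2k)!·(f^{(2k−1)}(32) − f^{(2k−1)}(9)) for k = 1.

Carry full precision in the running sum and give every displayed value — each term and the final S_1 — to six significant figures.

Integral: ∫_9^32 1/x^3 dx = 0.00568456.
Boundary: ½(f(9) + f(32)) = ½(0.00137174 + 3.05176e-05) = 0.000701130.
Running total after boundary: 0.00638569.
Order-1 term: 1/12 · (-2.86102e-06 − (-0.000457247)) = 3.78655e-05.

S_1 ≈ 0.00642355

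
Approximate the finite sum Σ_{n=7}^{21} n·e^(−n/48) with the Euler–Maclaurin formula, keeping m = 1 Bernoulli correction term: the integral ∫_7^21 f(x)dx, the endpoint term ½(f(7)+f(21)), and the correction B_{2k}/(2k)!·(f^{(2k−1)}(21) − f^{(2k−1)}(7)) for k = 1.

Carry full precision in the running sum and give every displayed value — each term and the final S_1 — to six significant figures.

S_1 ≈ 153.142

The integral term ∫_7^21 x·e^(−x/48) dx = 143.369.
½[f(7) + f(21)] = ½[6.05011 + 13.5586] = 9.80437.
Integral + boundary = 153.173.
Correction k=1: B_{2}/2! · (f^{(1)}(21) − f^{(1)}(7)) = 1/12 · (0.363177 − 0.738258) = -0.0312567.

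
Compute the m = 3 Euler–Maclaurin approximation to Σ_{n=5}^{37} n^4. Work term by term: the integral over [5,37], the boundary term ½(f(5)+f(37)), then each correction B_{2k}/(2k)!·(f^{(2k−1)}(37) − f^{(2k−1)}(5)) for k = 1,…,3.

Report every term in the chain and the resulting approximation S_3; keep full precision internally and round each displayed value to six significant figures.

S_3 ≈ 1.48224e+07

The integral term ∫_5^37 x^4 dx = 1.38682e+07.
½[f(5) + f(37)] = ½[625.000 + 1.87416e+06] = 937393.
Running total after boundary: 1.48056e+07.
Order-1 term: 1/12 · (202612 − 500.000) = 16842.7.
Running total after k=1: 1.48224e+07.
Order-2 term: −1/720 · (888.000 − 120.000) = -1.06667.
Running total after k=2: 1.48224e+07.
Order-3 term: 1/30240 · (0.00000 − 0.00000) = 0.00000.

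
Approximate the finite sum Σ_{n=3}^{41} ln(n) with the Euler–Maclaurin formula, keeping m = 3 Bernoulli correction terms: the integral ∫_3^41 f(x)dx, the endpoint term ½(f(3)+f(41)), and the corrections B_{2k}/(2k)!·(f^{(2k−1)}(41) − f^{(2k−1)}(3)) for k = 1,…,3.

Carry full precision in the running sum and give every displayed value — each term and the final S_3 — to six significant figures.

∫_3^41 ln(x) dx evaluates to 110.961.
Boundary: ½(f(3) + f(41)) = ½(1.09861 + 3.71357) = 2.40609.
Running total after boundary: 113.367.
Correction k=1: B_{2}/2! · (f^{(1)}(41) − f^{(1)}(3)) = 1/12 · (0.0243902 − 0.333333) = -0.0257453.
Partial sum through k=1: 113.341.
Correction k=2: B_{4}/4! · (f^{(3)}(41) − f^{(3)}(3)) = −1/720 · (2.90187e-05 − 0.0740741) = 0.000102840.
Partial sum through k=2: 113.341.
Correction k=3: B_{6}/6! · (f^{(5)}(41) − f^{(5)}(3)) = 1/30240 · (2.07153e-07 − 0.0987654) = -3.26605e-06.

S_3 ≈ 113.341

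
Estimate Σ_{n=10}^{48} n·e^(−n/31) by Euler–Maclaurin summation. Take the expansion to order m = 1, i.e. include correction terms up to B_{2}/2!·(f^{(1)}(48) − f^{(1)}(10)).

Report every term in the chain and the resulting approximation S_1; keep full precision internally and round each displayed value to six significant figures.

Integral: ∫_10^48 x·e^(−x/31) dx = 399.922.
Boundary: ½(f(10) + f(48)) = ½(7.24278 + 10.2043) = 8.72356.
So far: 408.646.
k=1: B_{2}/(2)! × [f^{(1)}(48) − f^{(1)}(10)] = 1/12 × (-0.116582 − 0.490640) = -0.0506018.

S_1 ≈ 408.595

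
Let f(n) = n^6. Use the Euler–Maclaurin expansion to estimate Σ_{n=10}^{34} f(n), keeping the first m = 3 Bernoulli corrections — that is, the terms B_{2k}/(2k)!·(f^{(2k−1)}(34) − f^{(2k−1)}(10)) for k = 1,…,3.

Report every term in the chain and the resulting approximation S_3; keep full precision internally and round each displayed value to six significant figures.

S_3 ≈ 8.29747e+09

Integral: ∫_10^34 x^6 dx = 7.50191e+09.
Endpoint term: (f(10) + f(34))/2 = (1.00000e+06 + 1.54480e+09)/2 = 7.72902e+08.
Running total after boundary: 8.27481e+09.
Order-1 term: 1/12 · (2.72613e+08 − 600000) = 2.26677e+07.
Partial sum through k=1: 8.29748e+09.
Order-2 term: −1/720 · (4.71648e+06 − 120000) = -6384.00.
Partial sum through k=2: 8.29747e+09.
Order-3 term: 1/30240 · (24480.0 − 7200.00) = 0.571429.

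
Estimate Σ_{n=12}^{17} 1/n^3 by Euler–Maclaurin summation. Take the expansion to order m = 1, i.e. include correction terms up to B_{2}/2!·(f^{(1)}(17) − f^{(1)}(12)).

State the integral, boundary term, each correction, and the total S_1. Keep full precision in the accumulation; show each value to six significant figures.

S_1 ≈ 0.00214230

The integral term ∫_12^17 1/x^3 dx = 0.00174212.
Endpoint term: (f(12) + f(17))/2 = (0.000578704 + 0.000203542)/2 = 0.000391123.
Integral + boundary = 0.00213324.
Correction k=1: B_{2}/2! · (f^{(1)}(17) − f^{(1)}(12)) = 1/12 · (-3.59191e-05 − (-0.000144676)) = 9.06307e-06.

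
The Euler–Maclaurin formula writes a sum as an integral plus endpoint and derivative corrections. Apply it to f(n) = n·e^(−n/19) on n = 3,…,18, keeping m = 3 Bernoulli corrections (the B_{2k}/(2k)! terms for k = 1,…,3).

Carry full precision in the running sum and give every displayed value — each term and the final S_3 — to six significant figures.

∫_3^18 x·e^(−x/19) dx evaluates to 84.3514.
Endpoint term: (f(3) + f(18))/2 = (2.56182 + 6.97968)/2 = 4.77075.
Running total after boundary: 89.1222.
k=1: B_{2}/(2)! × [f^{(1)}(18) − f^{(1)}(3)] = 1/12 × (0.0204084 − 0.719107) = -0.0582249.
Partial sum through k=1: 89.0640.
k=2: B_{4}/(4)! × [f^{(3)}(18) − f^{(3)}(3)] = −1/720 × (0.00220479 − 0.00672295) = 6.27523e-06.
Partial sum through k=2: 89.0640.
k=3: B_{6}/(6)! × [f^{(5)}(18) − f^{(5)}(3)] = 1/30240 × (1.20583e-05 − 3.17283e-05) = -6.50464e-10.

S_3 ≈ 89.0640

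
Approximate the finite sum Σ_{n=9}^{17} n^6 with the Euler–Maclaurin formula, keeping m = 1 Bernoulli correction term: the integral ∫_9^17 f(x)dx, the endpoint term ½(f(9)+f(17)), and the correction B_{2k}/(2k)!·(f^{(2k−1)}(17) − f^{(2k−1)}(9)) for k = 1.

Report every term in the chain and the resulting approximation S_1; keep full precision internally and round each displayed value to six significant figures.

Integral: ∫_9^17 x^6 dx = 5.79365e+07.
½[f(9) + f(17)] = ½[531441 + 2.41376e+07] = 1.23345e+07.
Running total after boundary: 7.02710e+07.
Correction k=1: B_{2}/2! · (f^{(1)}(17) − f^{(1)}(9)) = 1/12 · (8.51914e+06 − 354294) = 680404.

S_1 ≈ 7.09514e+07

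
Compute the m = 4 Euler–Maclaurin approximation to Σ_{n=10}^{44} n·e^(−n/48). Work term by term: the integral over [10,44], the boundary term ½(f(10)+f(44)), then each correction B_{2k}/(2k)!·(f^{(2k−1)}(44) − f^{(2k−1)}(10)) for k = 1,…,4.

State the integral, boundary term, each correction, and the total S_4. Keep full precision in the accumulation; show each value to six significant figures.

S_4 ≈ 507.500

Integral: ∫_10^44 x·e^(−x/48) dx = 494.695.
Endpoint term: (f(10) + f(44))/2 = (8.11936 + 17.5934)/2 = 12.8564.
Integral + boundary = 507.551.
Order-1 term: 1/12 · (0.0333208 − 0.642783) = -0.0507885.
Running total after k=1: 507.500.
Order-2 term: −1/720 · (0.000361554 − 0.000983792) = 8.64219e-07.
Running total after k=2: 507.500.
Order-3 term: 1/30240 · (3.07572e-07 − 7.32898e-07) = -1.40650e-11.
Running total after k=3: 507.500.
Order-4 term: −1/1209600 · (1.98880e-10 − 4.50870e-10) = 2.08325e-16.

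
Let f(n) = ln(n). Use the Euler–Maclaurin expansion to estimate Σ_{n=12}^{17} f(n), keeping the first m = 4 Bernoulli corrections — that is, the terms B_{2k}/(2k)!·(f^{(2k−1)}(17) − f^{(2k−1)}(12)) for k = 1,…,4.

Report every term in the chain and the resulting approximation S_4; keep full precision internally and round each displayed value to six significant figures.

S_4 ≈ 16.0028

∫_12^17 ln(x) dx evaluates to 13.3457.
Endpoint term: (f(12) + f(17))/2 = (2.48491 + 2.83321)/2 = 2.65906.
So far: 16.0048.
Order-1 term: 1/12 · (0.0588235 − 0.0833333) = -0.00204248.
Running total after k=1: 16.0028.
Order-2 term: −1/720 · (0.000407083 − 0.00115741) = 1.04212e-06.
Running total after k=2: 16.0028.
Order-3 term: 1/30240 · (1.69031e-05 − 9.64506e-05) = -2.63054e-09.
Running total after k=3: 16.0028.
Order-4 term: −1/1209600 · (1.75465e-06 − 2.00939e-05) = 1.51614e-11.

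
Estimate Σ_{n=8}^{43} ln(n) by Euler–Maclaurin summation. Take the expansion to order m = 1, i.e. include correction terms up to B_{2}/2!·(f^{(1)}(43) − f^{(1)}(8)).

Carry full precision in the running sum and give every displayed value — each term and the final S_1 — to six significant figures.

S_1 ≈ 113.008

∫_8^43 ln(x) dx evaluates to 110.096.
Endpoint term: (f(8) + f(43))/2 = (2.07944 + 3.76120)/2 = 2.92032.
So far: 113.016.
k=1: B_{2}/(2)! × [f^{(1)}(43) − f^{(1)}(8)] = 1/12 × (0.0232558 − 0.125000) = -0.00847868.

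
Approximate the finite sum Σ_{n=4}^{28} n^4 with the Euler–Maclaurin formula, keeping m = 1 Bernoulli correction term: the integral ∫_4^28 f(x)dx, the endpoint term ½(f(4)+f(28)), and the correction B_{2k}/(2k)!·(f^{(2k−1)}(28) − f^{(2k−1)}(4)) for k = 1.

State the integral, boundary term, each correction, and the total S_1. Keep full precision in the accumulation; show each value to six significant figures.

S_1 ≈ 3.75662e+06

∫_4^28 x^4 dx evaluates to 3.44187e+06.
Endpoint term: (f(4) + f(28))/2 = (256.000 + 614656)/2 = 307456.
So far: 3.74932e+06.
Correction k=1: B_{2}/2! · (f^{(1)}(28) − f^{(1)}(4)) = 1/12 · (87808.0 − 256.000) = 7296.00.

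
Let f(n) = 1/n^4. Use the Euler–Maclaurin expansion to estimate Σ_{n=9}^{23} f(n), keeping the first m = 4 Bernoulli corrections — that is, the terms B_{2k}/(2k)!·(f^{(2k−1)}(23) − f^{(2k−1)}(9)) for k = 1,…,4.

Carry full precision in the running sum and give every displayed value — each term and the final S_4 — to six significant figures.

S_4 ≈ 0.000513404

Integral: ∫_9^23 1/x^4 dx = 0.000429851.
½[f(9) + f(23)] = ½[0.000152416 + 3.57346e-06] = 7.79946e-05.
Integral + boundary = 0.000507845.
Correction k=1: B_{2}/2! · (f^{(1)}(23) − f^{(1)}(9)) = 1/12 · (-6.21471e-07 − (-6.77404e-05)) = 5.59324e-06.
After k=1: 0.000513439.
Correction k=2: B_{4}/4! · (f^{(3)}(23) − f^{(3)}(9)) = −1/720 · (-3.52441e-08 − (-2.50890e-05)) = -3.47969e-08.
After k=2: 0.000513404.
Correction k=3: B_{6}/6! · (f^{(5)}(23) − f^{(5)}(9)) = 1/30240 · (-3.73094e-09 − (-1.73455e-05)) = 5.73471e-10.
After k=3: 0.000513405.
Correction k=4: B_{8}/8! · (f^{(7)}(23) − f^{(7)}(9)) = −1/1209600 · (-6.34754e-10 − (-1.92728e-05)) = -1.59327e-11.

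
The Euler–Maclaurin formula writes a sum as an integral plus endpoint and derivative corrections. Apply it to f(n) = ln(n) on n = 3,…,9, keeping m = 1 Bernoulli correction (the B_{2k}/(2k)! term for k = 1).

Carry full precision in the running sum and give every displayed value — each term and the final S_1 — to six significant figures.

S_1 ≈ 12.1086

The integral term ∫_3^9 ln(x) dx = 10.4792.
Endpoint term: (f(3) + f(9))/2 = (1.09861 + 2.19722)/2 = 1.64792.
Running total after boundary: 12.1271.
k=1: B_{2}/(2)! × [f^{(1)}(9) − f^{(1)}(3)] = 1/12 × (0.111111 − 0.333333) = -0.0185185.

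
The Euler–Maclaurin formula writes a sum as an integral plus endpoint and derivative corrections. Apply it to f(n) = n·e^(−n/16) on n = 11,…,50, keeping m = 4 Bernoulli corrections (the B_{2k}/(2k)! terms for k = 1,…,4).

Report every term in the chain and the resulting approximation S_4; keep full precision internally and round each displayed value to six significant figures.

S_4 ≈ 174.669

Integral: ∫_11^50 x·e^(−x/16) dx = 170.826.
½[f(11) + f(50)] = ½[5.53115 + 2.19685] = 3.86400.
So far: 174.690.
Order-1 term: 1/12 · (-0.0933660 − 0.157135) = -0.0208751.
Partial sum through k=1: 174.669.
Order-2 term: −1/720 · (-2.14536e-05 − 0.00454218) = 6.33838e-06.
Partial sum through k=2: 174.669.
Order-3 term: 1/30240 · (1.25705e-06 − 3.30881e-05) = -1.05261e-09.
Partial sum through k=3: 174.669.
Order-4 term: −1/1209600 · (1.01480e-08 − 1.89193e-07) = 1.48020e-13.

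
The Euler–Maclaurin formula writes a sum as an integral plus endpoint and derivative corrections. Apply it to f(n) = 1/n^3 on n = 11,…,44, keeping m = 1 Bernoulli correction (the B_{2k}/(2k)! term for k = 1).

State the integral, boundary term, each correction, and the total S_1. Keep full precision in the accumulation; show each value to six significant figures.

∫_11^44 1/x^3 dx evaluates to 0.00387397.
Endpoint term: (f(11) + f(44))/2 = (0.000751315 + 1.17393e-05)/2 = 0.000381527.
So far: 0.00425549.
Correction k=1: B_{2}/2! · (f^{(1)}(44) − f^{(1)}(11)) = 1/12 · (-8.00406e-07 − (-0.000204904)) = 1.70086e-05.

S_1 ≈ 0.00427250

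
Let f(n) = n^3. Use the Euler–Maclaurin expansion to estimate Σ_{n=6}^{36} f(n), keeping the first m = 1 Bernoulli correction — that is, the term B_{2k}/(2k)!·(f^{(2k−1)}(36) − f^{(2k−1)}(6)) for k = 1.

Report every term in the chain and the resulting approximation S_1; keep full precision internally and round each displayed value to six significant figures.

Integral: ∫_6^36 x^3 dx = 419580.
Boundary: ½(f(6) + f(36)) = ½(216.000 + 46656.0) = 23436.0.
So far: 443016.
k=1: B_{2}/(2)! × [f^{(1)}(36) − f^{(1)}(6)] = 1/12 × (3888.00 − 108.000) = 315.000.

S_1 ≈ 443331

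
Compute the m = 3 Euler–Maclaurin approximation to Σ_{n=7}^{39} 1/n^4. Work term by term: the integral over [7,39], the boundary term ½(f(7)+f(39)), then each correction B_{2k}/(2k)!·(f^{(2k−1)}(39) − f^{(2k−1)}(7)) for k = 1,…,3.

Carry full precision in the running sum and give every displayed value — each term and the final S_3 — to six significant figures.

Integral: ∫_7^39 1/x^4 dx = 0.000966198.
Boundary: ½(f(7) + f(39)) = ½(0.000416493 + 4.32257e-07) = 0.000208463.
So far: 0.00117466.
k=1: B_{2}/(2)! × [f^{(1)}(39) − f^{(1)}(7)] = 1/12 × (-4.43340e-08 − (-0.000237996)) = 1.98293e-05.
Partial sum through k=1: 0.00119449.
k=2: B_{4}/(4)! × [f^{(3)}(39) − f^{(3)}(7)] = −1/720 × (-8.74438e-10 − (-0.000145712)) = -2.02376e-07.
Partial sum through k=2: 0.00119429.
k=3: B_{6}/(6)! × [f^{(5)}(39) − f^{(5)}(7)] = 1/30240 × (-3.21950e-11 − (-0.000166528)) = 5.50687e-09.

S_3 ≈ 0.00119429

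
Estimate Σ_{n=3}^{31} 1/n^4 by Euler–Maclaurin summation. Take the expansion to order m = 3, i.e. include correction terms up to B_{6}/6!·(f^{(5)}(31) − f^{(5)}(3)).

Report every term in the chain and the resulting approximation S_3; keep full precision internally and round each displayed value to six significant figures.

∫_3^31 1/x^4 dx evaluates to 0.0123345.
Boundary: ½(f(3) + f(31)) = ½(0.0123457 + 1.08281e-06) = 0.00617338.
Running total after boundary: 0.0185079.
k=1: B_{2}/(2)! × [f^{(1)}(31) − f^{(1)}(3)] = 1/12 × (-1.39718e-07 − (-0.0164609)) = 0.00137173.
Running total after k=1: 0.0198796.
k=2: B_{4}/(4)! × [f^{(3)}(31) − f^{(3)}(3)] = −1/720 × (-4.36164e-09 − (-0.0548697)) = -7.62079e-05.
Running total after k=2: 0.0198034.
k=3: B_{6}/(6)! × [f^{(5)}(31) − f^{(5)}(3)] = 1/30240 × (-2.54164e-10 − (-0.341411)) = 1.12901e-05.

S_3 ≈ 0.0198147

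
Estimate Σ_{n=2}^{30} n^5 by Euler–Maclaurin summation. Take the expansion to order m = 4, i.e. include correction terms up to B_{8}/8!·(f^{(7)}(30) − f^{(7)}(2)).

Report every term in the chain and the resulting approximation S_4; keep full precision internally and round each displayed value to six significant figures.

The integral term ∫_2^30 x^5 dx = 1.21500e+08.
½[f(2) + f(30)] = ½[32.0000 + 2.43000e+07] = 1.21500e+07.
Integral + boundary = 1.33650e+08.
k=1: B_{2}/(2)! × [f^{(1)}(30) − f^{(1)}(2)] = 1/12 × (4.05000e+06 − 80.0000) = 337493.
Running total after k=1: 1.33987e+08.
k=2: B_{4}/(4)! × [f^{(3)}(30) − f^{(3)}(2)] = −1/720 × (54000.0 − 240.000) = -74.6667.
Running total after k=2: 1.33987e+08.
k=3: B_{6}/(6)! × [f^{(5)}(30) − f^{(5)}(2)] = 1/30240 × (120.000 − 120.000) = 0.00000.
Running total after k=3: 1.33987e+08.
k=4: B_{8}/(8)! × [f^{(7)}(30) − f^{(7)}(2)] = −1/1209600 × (0.00000 − 0.00000) = 0.00000.

S_4 ≈ 1.33987e+08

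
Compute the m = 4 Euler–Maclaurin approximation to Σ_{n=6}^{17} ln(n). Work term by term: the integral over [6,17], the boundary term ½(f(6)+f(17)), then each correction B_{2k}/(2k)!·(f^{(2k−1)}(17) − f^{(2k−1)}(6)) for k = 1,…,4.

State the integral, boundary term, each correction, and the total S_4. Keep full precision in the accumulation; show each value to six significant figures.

S_4 ≈ 28.7176

Integral: ∫_6^17 ln(x) dx = 26.4141.
½[f(6) + f(17)] = ½[1.79176 + 2.83321] = 2.31249.
Running total after boundary: 28.7266.
Correction k=1: B_{2}/2! · (f^{(1)}(17) − f^{(1)}(6)) = 1/12 · (0.0588235 − 0.166667) = -0.00898693.
Partial sum through k=1: 28.7176.
Correction k=2: B_{4}/4! · (f^{(3)}(17) − f^{(3)}(6)) = −1/720 · (0.000407083 − 0.00925926) = 1.22947e-05.
Partial sum through k=2: 28.7176.
Correction k=3: B_{6}/6! · (f^{(5)}(17) − f^{(5)}(6)) = 1/30240 · (1.69031e-05 − 0.00308642) = -1.01505e-07.
Partial sum through k=3: 28.7176.
Correction k=4: B_{8}/8! · (f^{(7)}(17) − f^{(7)}(6)) = −1/1209600 · (1.75465e-06 − 0.00257202) = 2.12489e-09.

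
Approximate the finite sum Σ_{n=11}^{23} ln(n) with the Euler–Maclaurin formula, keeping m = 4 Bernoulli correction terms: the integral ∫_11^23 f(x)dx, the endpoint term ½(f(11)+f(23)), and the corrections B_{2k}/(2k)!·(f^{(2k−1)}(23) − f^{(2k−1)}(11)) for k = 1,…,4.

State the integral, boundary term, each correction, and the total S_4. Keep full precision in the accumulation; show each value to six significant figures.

Integral: ∫_11^23 ln(x) dx = 33.7395.
Endpoint term: (f(11) + f(23))/2 = (2.39790 + 3.13549)/2 = 2.76669.
Integral + boundary = 36.5062.
Order-1 term: 1/12 · (0.0434783 − 0.0909091) = -0.00395257.
Partial sum through k=1: 36.5023.
Order-2 term: −1/720 · (0.000164379 − 0.00150263) = 1.85868e-06.
Partial sum through k=2: 36.5023.
Order-3 term: 1/30240 · (3.72883e-06 − 0.000149021) = -4.80464e-09.
Partial sum through k=3: 36.5023.
Order-4 term: −1/1209600 · (2.11465e-07 − 3.69474e-05) = 3.03703e-11.

S_4 ≈ 36.5023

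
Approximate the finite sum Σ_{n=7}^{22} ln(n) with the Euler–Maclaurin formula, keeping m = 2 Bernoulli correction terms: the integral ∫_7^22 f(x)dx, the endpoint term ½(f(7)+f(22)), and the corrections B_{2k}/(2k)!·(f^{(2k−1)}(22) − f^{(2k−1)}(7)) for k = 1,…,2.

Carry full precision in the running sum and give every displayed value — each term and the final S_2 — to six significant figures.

∫_7^22 ln(x) dx evaluates to 39.3816.
Boundary: ½(f(7) + f(22)) = ½(1.94591 + 3.09104) = 2.51848.
So far: 41.9000.
k=1: B_{2}/(2)! × [f^{(1)}(22) − f^{(1)}(7)] = 1/12 × (0.0454545 − 0.142857) = -0.00811688.
Running total after k=1: 41.8919.
k=2: B_{4}/(4)! × [f^{(3)}(22) − f^{(3)}(7)] = −1/720 × (0.000187829 − 0.00583090) = 7.83760e-06.

S_2 ≈ 41.8919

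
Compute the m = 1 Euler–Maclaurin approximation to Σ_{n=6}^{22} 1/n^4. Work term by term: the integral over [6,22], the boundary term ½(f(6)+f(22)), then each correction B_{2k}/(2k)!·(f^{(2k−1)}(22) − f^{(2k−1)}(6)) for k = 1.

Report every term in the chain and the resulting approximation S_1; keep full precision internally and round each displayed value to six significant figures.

The integral term ∫_6^22 1/x^4 dx = 0.00151191.
½[f(6) + f(22)] = ½[0.000771605 + 4.26883e-06] = 0.000387937.
So far: 0.00189984.
k=1: B_{2}/(2)! × [f^{(1)}(22) − f^{(1)}(6)] = 1/12 × (-7.76152e-07 − (-0.000514403)) = 4.28023e-05.

S_1 ≈ 0.00194264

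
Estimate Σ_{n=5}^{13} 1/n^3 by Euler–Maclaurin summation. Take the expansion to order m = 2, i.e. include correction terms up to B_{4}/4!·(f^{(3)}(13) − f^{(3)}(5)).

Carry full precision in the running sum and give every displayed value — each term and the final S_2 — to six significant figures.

Integral: ∫_5^13 1/x^3 dx = 0.0170414.
½[f(5) + f(13)] = ½[0.00800000 + 0.000455166] = 0.00422758.
So far: 0.0212690.
Order-1 term: 1/12 · (-0.000105038 − (-0.00480000)) = 0.000391247.
After k=1: 0.0216602.
Order-2 term: −1/720 · (-1.24306e-05 − (-0.00384000)) = -5.31607e-06.

S_2 ≈ 0.0216549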